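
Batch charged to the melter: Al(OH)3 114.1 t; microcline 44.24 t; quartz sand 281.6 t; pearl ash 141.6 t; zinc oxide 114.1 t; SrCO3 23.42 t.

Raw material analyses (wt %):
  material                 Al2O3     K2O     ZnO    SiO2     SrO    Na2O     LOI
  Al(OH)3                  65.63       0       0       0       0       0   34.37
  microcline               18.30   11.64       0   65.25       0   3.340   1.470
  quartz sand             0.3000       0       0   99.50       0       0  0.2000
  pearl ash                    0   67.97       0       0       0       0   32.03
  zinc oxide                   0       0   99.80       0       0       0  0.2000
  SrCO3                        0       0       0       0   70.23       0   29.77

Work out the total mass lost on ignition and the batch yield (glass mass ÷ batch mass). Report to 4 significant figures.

LOI loss = 92.98 t; glass = 626.1 t; yield = 87.07%

Mid-chain values appear rounded to 4 significant digits at each printed step; the working math keeps full float precision at each step; each reported result takes just one rounding. The derived quantities are recomputed in exact precision (the six compositions, yield, totals, ignition loss, glass mass) from the batch weights on 626.1 t of glass as quoted within question or answer.
LOI of each material in turn:
  Al(OH)3: 114.1 × 0.3437 = 39.22 t
  microcline: 44.24 × 0.01470 = 0.6503 t
  quartz sand: 281.6 × 0.002000 = 0.5632 t
  pearl ash: 141.6 × 0.3203 = 45.35 t
  zinc oxide: 114.1 × 0.002000 = 0.2282 t
  SrCO3: 23.42 × 0.2977 = 6.972 t
Total LOI = 92.98 t
Glass = batch − LOI = 719.1 − 92.98 = 626.1 t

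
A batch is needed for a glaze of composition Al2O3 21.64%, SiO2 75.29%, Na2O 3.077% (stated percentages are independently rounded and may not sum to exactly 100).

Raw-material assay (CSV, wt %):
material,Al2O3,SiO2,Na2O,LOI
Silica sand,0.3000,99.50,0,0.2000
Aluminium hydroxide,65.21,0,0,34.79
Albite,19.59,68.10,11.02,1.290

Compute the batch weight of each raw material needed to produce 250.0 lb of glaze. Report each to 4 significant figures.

All arithmetic maintains full float precision through the solve; the intermediate values appear rounded to 4 significant digits at each printed step. Every reported result is rounded exactly once; derived quantities are carried from the batch weights at 250.0 lb of glass in exact precision (net glass mass, the totals, ignition loss, three oxide percentages, yield), exactly as printed in problem or answer.
Target masses of each oxide per 250.0 lb glaze:
  Al2O3: 21.64% × 250.0 = 54.10 lb
  SiO2: 75.29% × 250.0 = 188.2 lb
  Na2O: 3.077% × 250.0 = 7.692 lb
Sums-versus-targets review given the weights on record, for the quoted basis mass (target by target, the sums agree inside rounding margins):
  Al2O3: 141.4·0.003000 + 61.34·0.6521 + 69.80·0.1959 = 54.10 lb (target 54.10 lb)
  SiO2: 141.4·0.9950 + 69.80·0.6810 = 188.2 lb (target 188.2 lb)
  Na2O: 69.80·0.1102 = 7.692 lb (target 7.692 lb)
Glass-mass bookkeeping: total charge less LOI = 250.0 lb (the targets, summed, come to 250.0 lb; the stated basis being 250.0 lb — rounding explains the deltas).
Batch grand total — Σ batch = 272.5 lb; Σ batch·LOI gives LOI loss = 22.52 lb; glass ÷ batch gives a yield of 91.74%.

Batch per 250.0 lb glaze:
  Silica sand: 141.4 lb
  Aluminium hydroxide: 61.34 lb
  Albite: 69.80 lb
Total batch = 272.5 lb; LOI loss = 22.52 lb; yield = 91.74%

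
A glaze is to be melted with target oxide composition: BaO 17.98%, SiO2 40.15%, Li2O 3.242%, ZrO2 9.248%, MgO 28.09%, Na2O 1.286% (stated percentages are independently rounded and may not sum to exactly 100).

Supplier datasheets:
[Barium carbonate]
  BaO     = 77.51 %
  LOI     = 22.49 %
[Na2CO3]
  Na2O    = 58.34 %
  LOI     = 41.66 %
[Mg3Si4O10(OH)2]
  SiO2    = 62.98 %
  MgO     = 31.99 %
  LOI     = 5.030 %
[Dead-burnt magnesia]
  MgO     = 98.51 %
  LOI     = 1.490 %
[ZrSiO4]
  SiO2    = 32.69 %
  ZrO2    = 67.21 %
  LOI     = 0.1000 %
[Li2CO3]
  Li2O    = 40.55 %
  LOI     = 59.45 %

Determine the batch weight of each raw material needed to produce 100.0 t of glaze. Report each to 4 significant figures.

Working values are displayed (rounded to 4 significant figures) at each printed step. All arithmetic keeps exact precision at each step; each reported figure takes a single rounding — the derived quantities (yield, six oxide percentages, glass mass, totals, ignition loss) are rebuilt using the weight values on 100.0 t of glass at full float precision, as given in the problem or the answer.
Oxide mass targets, per 100.0 t glaze:
  BaO: 17.98% × 100.0 = 17.98 t
  SiO2: 40.15% × 100.0 = 40.15 t
  Li2O: 3.242% × 100.0 = 3.242 t
  ZrO2: 9.248% × 100.0 = 9.248 t
  MgO: 28.09% × 100.0 = 28.09 t
  Na2O: 1.286% × 100.0 = 1.286 t
Checking each oxide sum given the weights on record, versus the basis set out (target by target, the sums agree net of answer rounding effects):
  BaO: 23.20·0.7751 = 17.98 t (target 17.98 t)
  SiO2: 56.61·0.6298 + 13.76·0.3269 = 40.15 t (target 40.15 t)
  Li2O: 7.995·0.4055 = 3.242 t (target 3.242 t)
  ZrO2: 13.76·0.6721 = 9.248 t (target 9.248 t)
  MgO: 56.61·0.3199 + 10.13·0.9851 = 28.09 t (target 28.09 t)
  Na2O: 2.204·0.5834 = 1.286 t (target 1.286 t)
Glass-mass bookkeeping: batch Σ − ignition loss = 100.0 t (summing oxide targets gives 100.0 t; the stated basis being 100.0 t — differing by rounding only).
Batch total: Σ batch = 113.9 t; Σ batch·LOI gives LOI loss = 13.90 t; yield = glass ÷ total batch = 87.80%.

Batch per 100.0 t glaze:
  Barium carbonate: 23.20 t
  Na2CO3: 2.204 t
  Mg3Si4O10(OH)2: 56.61 t
  Dead-burnt magnesia: 10.13 t
  ZrSiO4: 13.76 t
  Li2CO3: 7.995 t
Total batch = 113.9 t; LOI loss = 13.90 t; yield = 87.80%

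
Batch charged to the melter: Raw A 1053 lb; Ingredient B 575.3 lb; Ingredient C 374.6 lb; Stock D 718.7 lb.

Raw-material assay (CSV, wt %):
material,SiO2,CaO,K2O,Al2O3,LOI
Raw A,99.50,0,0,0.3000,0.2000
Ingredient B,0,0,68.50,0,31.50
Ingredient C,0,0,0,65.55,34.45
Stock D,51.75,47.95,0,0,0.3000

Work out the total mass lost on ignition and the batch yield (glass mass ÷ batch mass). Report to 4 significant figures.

Rounding to 4 significant digits extends to every working value as displayed — all internal work keeps exact precision all the way through; each reported figure is rounded exactly once — derived quantities are recomputed in full precision (net glass mass, yield, four oxide percentages, totals, ignition loss) using the weight values per 2407 lb of glass, as they appear in either problem or answer.
Material-by-material LOI:
  Raw A: 1053 × 0.002000 = 2.106 lb
  Ingredient B: 575.3 × 0.3150 = 181.2 lb
  Ingredient C: 374.6 × 0.3445 = 129.0 lb
  Stock D: 718.7 × 0.003000 = 2.156 lb
Total LOI = 314.5 lb
Glass = batch − LOI = 2722 − 314.5 = 2407 lb

LOI loss = 314.5 lb; glass = 2407 lb; yield = 88.44%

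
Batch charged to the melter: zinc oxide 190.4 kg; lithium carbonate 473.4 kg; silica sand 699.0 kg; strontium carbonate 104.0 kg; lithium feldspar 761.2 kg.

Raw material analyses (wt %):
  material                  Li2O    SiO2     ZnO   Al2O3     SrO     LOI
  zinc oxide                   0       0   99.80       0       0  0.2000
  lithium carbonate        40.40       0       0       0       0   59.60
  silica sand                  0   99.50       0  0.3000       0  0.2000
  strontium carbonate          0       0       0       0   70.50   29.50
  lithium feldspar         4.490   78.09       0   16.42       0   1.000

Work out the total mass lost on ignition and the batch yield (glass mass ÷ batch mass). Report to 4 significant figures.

LOI loss = 322.2 kg; glass = 1906 kg; yield = 85.54%

The whole derivation holds full precision from first step to last. Mid-chain values are shown, with 4-significant-figure rounding, in the working — each reported figure takes exactly one rounding — the derived quantities (LOI, net glass mass, the yield, totals, five oxide percentages) are carried from the weighed amounts at 1906 kg of glass at exact precision as written in the question or the answer.
Per-material ignition loss:
  zinc oxide: 190.4 × 0.002000 = 0.3808 kg
  lithium carbonate: 473.4 × 0.5960 = 282.1 kg
  silica sand: 699.0 × 0.002000 = 1.398 kg
  strontium carbonate: 104.0 × 0.2950 = 30.68 kg
  lithium feldspar: 761.2 × 0.01000 = 7.612 kg
Total LOI = 322.2 kg
Glass = batch − LOI = 2228 − 322.2 = 1906 kg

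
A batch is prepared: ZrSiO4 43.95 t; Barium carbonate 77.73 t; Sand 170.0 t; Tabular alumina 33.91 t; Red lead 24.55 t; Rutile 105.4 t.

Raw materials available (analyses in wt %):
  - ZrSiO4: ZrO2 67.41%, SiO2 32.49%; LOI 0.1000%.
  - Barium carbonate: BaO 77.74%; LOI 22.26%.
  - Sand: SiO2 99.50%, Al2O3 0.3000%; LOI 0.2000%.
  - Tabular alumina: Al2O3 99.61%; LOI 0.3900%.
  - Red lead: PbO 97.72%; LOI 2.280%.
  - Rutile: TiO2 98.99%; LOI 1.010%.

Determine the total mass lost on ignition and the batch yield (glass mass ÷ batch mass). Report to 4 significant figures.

The whole derivation holds exact precision throughout. Values along the way are printed rounded to four significant figures between the steps; exactly one rounding lands on each reported result — all derived quantities (yield, six oxide percentages, LOI, glass mass, totals) are rebuilt at full float precision from the weighed amounts at 436.1 t of glass as they appear in question or answer.
Loss on ignition, line by line:
  ZrSiO4: 43.95 × 0.001000 = 0.04395 t
  Barium carbonate: 77.73 × 0.2226 = 17.30 t
  Sand: 170.0 × 0.002000 = 0.3400 t
  Tabular alumina: 33.91 × 0.003900 = 0.1322 t
  Red lead: 24.55 × 0.02280 = 0.5597 t
  Rutile: 105.4 × 0.01010 = 1.065 t
Total LOI = 19.44 t
Glass = batch − LOI = 455.5 − 19.44 = 436.1 t

LOI loss = 19.44 t; glass = 436.1 t; yield = 95.73%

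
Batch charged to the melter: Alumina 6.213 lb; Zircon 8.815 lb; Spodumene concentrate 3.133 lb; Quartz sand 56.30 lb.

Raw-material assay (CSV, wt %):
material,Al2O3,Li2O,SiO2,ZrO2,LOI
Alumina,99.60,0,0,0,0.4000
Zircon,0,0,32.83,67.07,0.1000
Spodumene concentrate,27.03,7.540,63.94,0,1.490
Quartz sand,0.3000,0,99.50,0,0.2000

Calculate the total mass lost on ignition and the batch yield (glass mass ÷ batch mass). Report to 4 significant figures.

LOI loss = 0.1929 lb; glass = 74.27 lb; yield = 99.74%

All internal work maintains exact precision all the way through. In-progress results are printed with 4-significant-figure rounding alongside each step — each reported figure is rounded just once — derived quantities are carried at full precision (yield, the totals, four oxide percentages, ignition loss, glass mass) from the weighed amounts for 74.27 lb of glass precisely as stated by problem or answer.
Per-material ignition loss:
  Alumina: 6.213 × 0.004000 = 0.02485 lb
  Zircon: 8.815 × 0.001000 = 0.008815 lb
  Spodumene concentrate: 3.133 × 0.01490 = 0.04668 lb
  Quartz sand: 56.30 × 0.002000 = 0.1126 lb
Total LOI = 0.1929 lb
Glass = batch − LOI = 74.46 − 0.1929 = 74.27 lb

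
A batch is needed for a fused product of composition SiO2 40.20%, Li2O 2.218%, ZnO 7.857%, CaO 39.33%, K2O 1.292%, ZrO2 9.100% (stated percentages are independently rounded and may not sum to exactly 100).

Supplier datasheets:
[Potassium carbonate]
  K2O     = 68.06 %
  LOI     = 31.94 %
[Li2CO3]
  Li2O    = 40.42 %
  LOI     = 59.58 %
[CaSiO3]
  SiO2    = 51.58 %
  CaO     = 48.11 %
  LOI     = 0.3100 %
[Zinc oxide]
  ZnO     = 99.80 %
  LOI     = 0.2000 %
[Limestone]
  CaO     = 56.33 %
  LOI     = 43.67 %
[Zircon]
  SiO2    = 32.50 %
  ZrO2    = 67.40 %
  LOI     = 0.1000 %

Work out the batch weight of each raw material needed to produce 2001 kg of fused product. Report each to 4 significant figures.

Batch per 2001 kg fused product:
  Potassium carbonate: 37.99 kg
  Li2CO3: 109.8 kg
  CaSiO3: 1389 kg
  Zinc oxide: 157.5 kg
  Limestone: 210.6 kg
  Zircon: 270.2 kg
Total batch = 2175 kg; LOI loss = 174.4 kg; yield = 91.98%

Exact precision is maintained all the way through — the intermediate values are displayed with 4-significant-figure rounding as written; each reported result is rounded exactly once. All derived quantities (ignition loss, the totals, the yield, glass mass, six oxide percentages) are computed from the batch weights per 2001 kg of glass in full float precision, as quoted within either problem or answer.
Per-oxide target masses for 2001 kg fused product:
  SiO2: 40.20% × 2001 = 804.4 kg
  Li2O: 2.218% × 2001 = 44.38 kg
  ZnO: 7.857% × 2001 = 157.2 kg
  CaO: 39.33% × 2001 = 787.0 kg
  K2O: 1.292% × 2001 = 25.85 kg
  ZrO2: 9.100% × 2001 = 182.1 kg
Per-oxide balance check per the reported batch figures, at the basis given (every target is met by its sum given rounding of the digits):
  SiO2: 1389·0.5158 + 270.2·0.3250 = 804.3 kg (target 804.4 kg)
  Li2O: 109.8·0.4042 = 44.38 kg (target 44.38 kg)
  ZnO: 157.5·0.9980 = 157.2 kg (target 157.2 kg)
  CaO: 1389·0.4811 + 210.6·0.5633 = 786.9 kg (target 787.0 kg)
  K2O: 37.99·0.6806 = 25.86 kg (target 25.85 kg)
  ZrO2: 270.2·0.6740 = 182.1 kg (target 182.1 kg)
Mass balance on the glass: total batch − LOI = 2001 kg (the Σ of target masses is 2001 kg; against the stated basis, 2001 kg — a pure rounding effect).
Batch grand total — Σ batch = 2175 kg; LOI removed, Σ of batch·LOI: 174.4 kg; as yield: glass ÷ batch → 91.98%.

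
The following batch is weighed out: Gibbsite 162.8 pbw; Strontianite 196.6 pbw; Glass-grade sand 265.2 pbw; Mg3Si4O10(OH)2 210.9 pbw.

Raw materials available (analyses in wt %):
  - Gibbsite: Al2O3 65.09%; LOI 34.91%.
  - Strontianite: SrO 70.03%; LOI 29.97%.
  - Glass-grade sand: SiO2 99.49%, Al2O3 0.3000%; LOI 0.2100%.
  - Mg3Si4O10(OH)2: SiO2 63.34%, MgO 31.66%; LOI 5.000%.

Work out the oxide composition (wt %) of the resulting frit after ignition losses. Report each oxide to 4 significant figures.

All internal work holds exact precision throughout; mid-chain values appear (rounded to 4 significant digits) as written — every reported number is rounded exactly once — all derived quantities are rebuilt at full float precision (net glass mass, the four compositions, the totals, ignition loss, the yield) starting from the weights at 708.6 pbw of glass as written in the problem or answer text.
Per-oxide mass from batch:
  SrO: 196.6·0.7003 = 137.7 pbw
  SiO2: 265.2·0.9949 + 210.9·0.6334 = 397.4 pbw
  MgO: 210.9·0.3166 = 66.77 pbw
  Al2O3: 162.8·0.6509 + 265.2·0.003000 = 106.8 pbw
LOI: 162.8·0.3491 + 196.6·0.2997 + 265.2·0.002100 + 210.9·0.05000 = 126.9 pbw
The glass mass, total less LOI, = 835.5 − 126.9 = 708.6 pbw (= the summed oxide contributions)
each oxide over glass, ×100, is wt %

Glass mass = 708.6 pbw (batch 835.5 − LOI 126.9).
Composition: SrO 19.43%, SiO2 56.08%, MgO 9.422%, Al2O3 15.07%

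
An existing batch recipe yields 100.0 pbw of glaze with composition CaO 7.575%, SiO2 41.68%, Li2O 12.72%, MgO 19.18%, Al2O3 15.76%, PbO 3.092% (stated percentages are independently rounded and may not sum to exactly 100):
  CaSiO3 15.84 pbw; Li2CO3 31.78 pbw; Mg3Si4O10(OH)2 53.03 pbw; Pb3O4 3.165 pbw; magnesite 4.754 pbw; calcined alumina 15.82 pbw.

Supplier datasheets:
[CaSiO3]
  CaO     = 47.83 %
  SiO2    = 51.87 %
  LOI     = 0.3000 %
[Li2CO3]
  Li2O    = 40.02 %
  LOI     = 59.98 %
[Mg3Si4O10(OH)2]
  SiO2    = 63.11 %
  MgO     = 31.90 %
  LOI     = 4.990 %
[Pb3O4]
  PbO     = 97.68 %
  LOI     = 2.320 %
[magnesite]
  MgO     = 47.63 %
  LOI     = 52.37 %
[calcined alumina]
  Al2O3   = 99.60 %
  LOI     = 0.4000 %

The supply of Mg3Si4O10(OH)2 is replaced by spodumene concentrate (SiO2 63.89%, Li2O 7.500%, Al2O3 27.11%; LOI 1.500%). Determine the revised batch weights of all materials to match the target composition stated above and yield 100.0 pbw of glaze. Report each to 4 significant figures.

Intermediates appear, rounded to four significant digits, across the worked steps. Each numeric step carries exact precision from start to finish. Each reported number carries a single rounding; derived quantities, including the yield, the totals, LOI, six oxide percentages, net glass mass, are carried using the weight values per 100.0 pbw of glass in exact precision as written in the problem or answer text.
Oxide mass targets, per 100.0 pbw glaze:
  CaO: 7.575% × 100.0 = 7.575 pbw
  SiO2: 41.68% × 100.0 = 41.68 pbw
  Li2O: 12.72% × 100.0 = 12.72 pbw
  MgO: 19.18% × 100.0 = 19.18 pbw
  Al2O3: 15.76% × 100.0 = 15.76 pbw
  PbO: 3.092% × 100.0 = 3.092 pbw
Balance tally, oxide-wise, from the weights as reported, per the basis as stated (delivered sums recover each target up to rounding of the answer):
  CaO: 15.84·0.4783 = 7.576 pbw (target 7.575 pbw)
  SiO2: 15.84·0.5187 + 52.38·0.6389 = 41.68 pbw (target 41.68 pbw)
  Li2O: 21.97·0.4002 + 52.38·0.07500 = 12.72 pbw (target 12.72 pbw)
  MgO: 40.27·0.4763 = 19.18 pbw (target 19.18 pbw)
  Al2O3: 52.38·0.2711 + 1.566·0.9960 = 15.76 pbw (target 15.76 pbw)
  PbO: 3.165·0.9768 = 3.092 pbw (target 3.092 pbw)
Glass-mass sanity pass: the batch minus its LOI: 100.0 pbw (the Σ of target masses is 100.0 pbw; against the stated basis, 100.0 pbw — deltas are rounding alone).
Adding the batch up: Σ batch = 135.2 pbw; loss to ignition Σ batch·LOI = 35.18 pbw; yield, glass over the total, = 73.98%.

Revised batch per 100.0 pbw glaze:
  CaSiO3: 15.84 pbw
  Li2CO3: 21.97 pbw
  spodumene concentrate: 52.38 pbw
  Pb3O4: 3.165 pbw
  magnesite: 40.27 pbw
  calcined alumina: 1.566 pbw
Total batch = 135.2 pbw; LOI loss = 35.18 pbw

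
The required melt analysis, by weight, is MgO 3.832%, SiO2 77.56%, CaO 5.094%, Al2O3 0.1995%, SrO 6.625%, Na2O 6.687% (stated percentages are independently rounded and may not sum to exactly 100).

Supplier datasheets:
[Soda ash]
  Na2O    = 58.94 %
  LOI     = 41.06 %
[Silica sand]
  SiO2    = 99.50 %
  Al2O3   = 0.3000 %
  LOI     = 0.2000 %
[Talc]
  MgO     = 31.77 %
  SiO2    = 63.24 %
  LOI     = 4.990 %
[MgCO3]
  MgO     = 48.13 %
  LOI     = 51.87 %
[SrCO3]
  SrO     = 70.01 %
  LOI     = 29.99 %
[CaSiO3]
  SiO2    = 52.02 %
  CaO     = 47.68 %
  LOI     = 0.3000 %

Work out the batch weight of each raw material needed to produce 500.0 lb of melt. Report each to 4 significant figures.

Batch per 500.0 lb melt:
  Soda ash: 56.73 lb
  Silica sand: 332.5 lb
  Talc: 46.13 lb
  MgCO3: 9.357 lb
  SrCO3: 47.31 lb
  CaSiO3: 53.42 lb
Total batch = 545.4 lb; LOI loss = 45.46 lb; yield = 91.67%

Each numeric step keeps full precision at each step — values along the way are shown rounded to 4 significant figures on the page; every reported number is rounded once only — derived quantities (totals, six oxide percentages, yield, LOI, glass mass) are re-derived in full float precision starting from the weights per 500.0 lb of glass, exactly as printed in question or answer.
Target masses of each oxide per 500.0 lb melt:
  MgO: 3.832% × 500.0 = 19.16 lb
  SiO2: 77.56% × 500.0 = 387.8 lb
  CaO: 5.094% × 500.0 = 25.47 lb
  Al2O3: 0.1995% × 500.0 = 0.9975 lb
  SrO: 6.625% × 500.0 = 33.12 lb
  Na2O: 6.687% × 500.0 = 33.44 lb
Sums-versus-targets review given the weights on record, on the stated basis (each sum matches its target mass up to rounding of the answer):
  MgO: 46.13·0.3177 + 9.357·0.4813 = 19.16 lb (target 19.16 lb)
  SiO2: 332.5·0.9950 + 46.13·0.6324 + 53.42·0.5202 = 387.8 lb (target 387.8 lb)
  CaO: 53.42·0.4768 = 25.47 lb (target 25.47 lb)
  Al2O3: 332.5·0.003000 = 0.9975 lb (target 0.9975 lb)
  SrO: 47.31·0.7001 = 33.12 lb (target 33.12 lb)
  Na2O: 56.73·0.5894 = 33.44 lb (target 33.44 lb)
Glass-mass bookkeeping: whole batch net of LOI = 500.0 lb (oxide target masses add up to 500.0 lb; with the basis standing at 500.0 lb — differing by rounding only).
Whole-batch sum: Σ batch = 545.4 lb; loss to ignition Σ batch·LOI = 45.46 lb; as yield: glass ÷ batch → 91.67%.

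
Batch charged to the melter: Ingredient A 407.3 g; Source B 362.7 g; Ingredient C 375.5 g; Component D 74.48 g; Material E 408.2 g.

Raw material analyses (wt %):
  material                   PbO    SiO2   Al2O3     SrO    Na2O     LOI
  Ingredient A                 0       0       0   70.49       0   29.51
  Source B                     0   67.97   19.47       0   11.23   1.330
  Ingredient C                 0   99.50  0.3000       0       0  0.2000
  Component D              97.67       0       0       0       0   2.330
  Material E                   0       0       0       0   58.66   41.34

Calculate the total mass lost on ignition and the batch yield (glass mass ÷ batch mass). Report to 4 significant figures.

LOI loss = 296.3 g; glass = 1332 g; yield = 81.80%

The whole derivation holds full float precision throughout. Intermediates appear with 4-significant-figure rounding within the worked lines. A single rounding finalizes every reported result; all derived quantities are rebuilt in exact precision (the yield, ignition loss, five oxide percentages, the totals, glass mass) from the batch weights per 1332 g of glass as given in the problem or answer text.
Loss on ignition, line by line:
  Ingredient A: 407.3 × 0.2951 = 120.2 g
  Source B: 362.7 × 0.01330 = 4.824 g
  Ingredient C: 375.5 × 0.002000 = 0.7510 g
  Component D: 74.48 × 0.02330 = 1.735 g
  Material E: 408.2 × 0.4134 = 168.7 g
Total LOI = 296.3 g
Glass = batch − LOI = 1628 − 296.3 = 1332 g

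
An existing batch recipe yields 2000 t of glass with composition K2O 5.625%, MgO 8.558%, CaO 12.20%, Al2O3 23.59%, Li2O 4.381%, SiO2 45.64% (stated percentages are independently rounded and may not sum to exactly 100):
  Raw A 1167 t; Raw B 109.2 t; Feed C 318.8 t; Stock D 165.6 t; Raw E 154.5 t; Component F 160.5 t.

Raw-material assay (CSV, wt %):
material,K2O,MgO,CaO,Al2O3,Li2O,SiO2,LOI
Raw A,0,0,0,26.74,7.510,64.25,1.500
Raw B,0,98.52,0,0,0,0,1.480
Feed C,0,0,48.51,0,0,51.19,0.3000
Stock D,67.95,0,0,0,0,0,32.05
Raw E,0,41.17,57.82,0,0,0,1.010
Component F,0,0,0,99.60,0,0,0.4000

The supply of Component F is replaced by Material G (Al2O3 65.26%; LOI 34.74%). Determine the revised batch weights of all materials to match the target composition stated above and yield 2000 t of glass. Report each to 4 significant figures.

Revised batch per 2000 t glass:
  Raw A: 1167 t
  Raw B: 109.2 t
  Feed C: 318.8 t
  Stock D: 165.6 t
  Raw E: 154.5 t
  Material G: 244.9 t
Total batch = 2160 t; LOI loss = 159.8 t

The working math holds exact precision at every stage. Working values are printed, rounded to 4 significant digits, between the steps — exactly one rounding goes into each reported result — derived quantities (yield, totals, ignition loss, six oxide percentages, glass mass) are carried at exact precision starting from the weights for 2000 t of glass exactly as shown in problem or answer.
Oxide mass targets, per 2000 t glass:
  K2O: 5.625% × 2000 = 112.5 t
  MgO: 8.558% × 2000 = 171.2 t
  CaO: 12.20% × 2000 = 244.0 t
  Al2O3: 23.59% × 2000 = 471.8 t
  Li2O: 4.381% × 2000 = 87.62 t
  SiO2: 45.64% × 2000 = 912.8 t
Balance tally, oxide-wise, using the reported weights, versus the basis set out (summed amounts equal target values given rounding of the digits):
  K2O: 165.6·0.6795 = 112.5 t (target 112.5 t)
  MgO: 109.2·0.9852 + 154.5·0.4117 = 171.2 t (target 171.2 t)
  CaO: 318.8·0.4851 + 154.5·0.5782 = 244.0 t (target 244.0 t)
  Al2O3: 1167·0.2674 + 244.9·0.6526 = 471.9 t (target 471.8 t)
  Li2O: 1167·0.07510 = 87.64 t (target 87.62 t)
  SiO2: 1167·0.6425 + 318.8·0.5119 = 913.0 t (target 912.8 t)
Glass-mass bookkeeping: total charge less LOI = 2000 t (summing oxide targets gives 2000 t; the stated basis being 2000 t — any gap is answer rounding).
Batch grand total — Σ batch = 2160 t; ignition loss, Σ(batch × LOI) = 159.8 t; as yield: glass ÷ batch → 92.60%.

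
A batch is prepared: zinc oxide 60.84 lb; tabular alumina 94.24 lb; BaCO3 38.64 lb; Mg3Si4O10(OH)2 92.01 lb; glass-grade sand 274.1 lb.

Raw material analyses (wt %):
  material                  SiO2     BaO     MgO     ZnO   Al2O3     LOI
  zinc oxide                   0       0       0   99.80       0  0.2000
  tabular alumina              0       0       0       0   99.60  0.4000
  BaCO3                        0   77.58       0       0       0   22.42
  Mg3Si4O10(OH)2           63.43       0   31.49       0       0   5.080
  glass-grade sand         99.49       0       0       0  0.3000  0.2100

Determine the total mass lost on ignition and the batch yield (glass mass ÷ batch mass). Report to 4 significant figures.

LOI loss = 14.41 lb; glass = 545.4 lb; yield = 97.43%

Every computation holds full float precision at all times. Mid-chain values appear rounded to 4 significant digits alongside each step — every reported number includes exactly one rounding. All derived quantities (ignition loss, totals, glass mass, the five compositions, the yield) are re-derived from the weighed amounts at 545.4 lb of glass in exact precision, as set out in the problem or the answer.
Loss on ignition, line by line:
  zinc oxide: 60.84 × 0.002000 = 0.1217 lb
  tabular alumina: 94.24 × 0.004000 = 0.3770 lb
  BaCO3: 38.64 × 0.2242 = 8.663 lb
  Mg3Si4O10(OH)2: 92.01 × 0.05080 = 4.674 lb
  glass-grade sand: 274.1 × 0.002100 = 0.5756 lb
Total LOI = 14.41 lb
Glass = batch − LOI = 559.8 − 14.41 = 545.4 lb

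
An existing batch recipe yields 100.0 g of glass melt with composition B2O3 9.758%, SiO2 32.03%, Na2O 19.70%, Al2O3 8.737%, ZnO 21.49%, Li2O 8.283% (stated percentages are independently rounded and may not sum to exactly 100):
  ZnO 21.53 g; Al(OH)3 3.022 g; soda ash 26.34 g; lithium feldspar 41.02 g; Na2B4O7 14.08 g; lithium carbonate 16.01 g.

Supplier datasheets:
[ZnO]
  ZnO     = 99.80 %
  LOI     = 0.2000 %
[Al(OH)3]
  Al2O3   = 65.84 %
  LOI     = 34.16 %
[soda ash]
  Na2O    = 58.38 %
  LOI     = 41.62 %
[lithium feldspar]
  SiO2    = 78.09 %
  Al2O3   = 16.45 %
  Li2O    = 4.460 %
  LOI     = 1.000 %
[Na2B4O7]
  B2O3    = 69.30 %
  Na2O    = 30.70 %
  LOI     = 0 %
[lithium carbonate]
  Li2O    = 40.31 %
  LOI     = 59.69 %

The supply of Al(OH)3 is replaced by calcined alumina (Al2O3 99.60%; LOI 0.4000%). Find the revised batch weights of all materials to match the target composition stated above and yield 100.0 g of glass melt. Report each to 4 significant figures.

All arithmetic holds full precision throughout. Mid-chain values are displayed (rounded to 4 significant digits) between the steps. Exactly one rounding is applied to each reported figure; the derived quantities (totals, the six compositions, yield, ignition loss, glass mass) are computed starting from the weights at 100.0 g of glass in full precision as given in the problem or the answer.
Oxide mass targets, per 100.0 g glass melt:
  B2O3: 9.758% × 100.0 = 9.758 g
  SiO2: 32.03% × 100.0 = 32.03 g
  Na2O: 19.70% × 100.0 = 19.70 g
  Al2O3: 8.737% × 100.0 = 8.737 g
  ZnO: 21.49% × 100.0 = 21.49 g
  Li2O: 8.283% × 100.0 = 8.283 g
Mass-balance tally per oxide on the weights just shown, versus the basis set out (summed amounts equal target values up to rounding of the answer):
  B2O3: 14.08·0.6930 = 9.757 g (target 9.758 g)
  SiO2: 41.02·0.7809 = 32.03 g (target 32.03 g)
  Na2O: 26.34·0.5838 + 14.08·0.3070 = 19.70 g (target 19.70 g)
  Al2O3: 1.998·0.9960 + 41.02·0.1645 = 8.738 g (target 8.737 g)
  ZnO: 21.53·0.9980 = 21.49 g (target 21.49 g)
  Li2O: 41.02·0.04460 + 16.01·0.4031 = 8.283 g (target 8.283 g)
Glass-mass closure: net batch after ignition = 100.0 g (summing oxide targets gives 100.0 g; against the stated basis, 100.0 g — rounding explains the deltas).
Batch total: Σ batch = 121.0 g; loss to ignition Σ batch·LOI = 20.98 g; yield, glass over the total, = 82.66%.

Revised batch per 100.0 g glass melt:
  ZnO: 21.53 g
  calcined alumina: 1.998 g
  soda ash: 26.34 g
  lithium feldspar: 41.02 g
  Na2B4O7: 14.08 g
  lithium carbonate: 16.01 g
Total batch = 121.0 g; LOI loss = 20.98 g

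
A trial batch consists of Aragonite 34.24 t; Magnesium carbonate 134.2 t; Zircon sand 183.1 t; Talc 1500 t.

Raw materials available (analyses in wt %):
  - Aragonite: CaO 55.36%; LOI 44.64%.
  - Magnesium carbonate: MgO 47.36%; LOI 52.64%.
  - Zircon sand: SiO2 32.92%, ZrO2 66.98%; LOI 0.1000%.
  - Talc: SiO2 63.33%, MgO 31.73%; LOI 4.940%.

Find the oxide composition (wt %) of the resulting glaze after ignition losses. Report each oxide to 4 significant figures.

Glass mass = 1691 t (batch 1852 − LOI 160.2).
Composition: CaO 1.121%, SiO2 59.73%, ZrO2 7.251%, MgO 31.90%

All arithmetic carries full float precision from start to finish. Rounding to 4 significant figures governs each in-between result as shown. A single rounding completes each reported result; all derived quantities (net glass mass, four oxide percentages, the yield, totals, ignition loss) are rebuilt from the batch weights per 1691 t of glass in full precision precisely as stated by problem or answer.
What the batch supplies per oxide:
  CaO: 34.24·0.5536 = 18.96 t
  SiO2: 183.1·0.3292 + 1500·0.6333 = 1010 t
  ZrO2: 183.1·0.6698 = 122.6 t
  MgO: 134.2·0.4736 + 1500·0.3173 = 539.5 t
LOI: 34.24·0.4464 + 134.2·0.5264 + 183.1·0.001000 + 1500·0.04940 = 160.2 t
batch − LOI leaves glass = 1852 − 160.2 = 1691 t (equal to the oxide-mass sum)
oxide / glass × 100 gives the wt %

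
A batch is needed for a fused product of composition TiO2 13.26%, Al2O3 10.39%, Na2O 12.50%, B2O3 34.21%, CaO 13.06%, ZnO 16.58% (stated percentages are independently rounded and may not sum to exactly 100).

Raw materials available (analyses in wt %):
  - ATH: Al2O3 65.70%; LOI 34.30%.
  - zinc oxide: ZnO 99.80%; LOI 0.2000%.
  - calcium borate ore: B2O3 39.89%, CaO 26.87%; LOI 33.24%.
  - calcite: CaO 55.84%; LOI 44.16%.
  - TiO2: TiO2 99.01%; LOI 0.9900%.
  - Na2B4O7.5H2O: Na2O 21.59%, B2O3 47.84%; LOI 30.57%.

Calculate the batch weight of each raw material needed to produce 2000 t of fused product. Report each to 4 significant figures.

Batch per 2000 t fused product:
  ATH: 316.3 t
  zinc oxide: 332.3 t
  calcium borate ore: 326.5 t
  calcite: 310.7 t
  TiO2: 267.9 t
  Na2B4O7.5H2O: 1158 t
Total batch = 2712 t; LOI loss = 711.5 t; yield = 73.76%

In-progress results appear (rounded to four significant digits) at each printed step. Every computation maintains exact precision at every stage. Exactly one rounding lands on each reported result — derived quantities, including the totals, LOI, yield, net glass mass, the six compositions, are rebuilt using the weight values per 2000 t of glass at full precision, as quoted within the problem or answer text.
Oxide mass targets, per 2000 t fused product:
  TiO2: 13.26% × 2000 = 265.2 t
  Al2O3: 10.39% × 2000 = 207.8 t
  Na2O: 12.50% × 2000 = 250.0 t
  B2O3: 34.21% × 2000 = 684.2 t
  CaO: 13.06% × 2000 = 261.2 t
  ZnO: 16.58% × 2000 = 331.6 t
Checking each oxide sum using the reported weights, at the basis given (every target is met by its sum up to rounding of the answer):
  TiO2: 267.9·0.9901 = 265.2 t (target 265.2 t)
  Al2O3: 316.3·0.6570 = 207.8 t (target 207.8 t)
  Na2O: 1158·0.2159 = 250.0 t (target 250.0 t)
  B2O3: 326.5·0.3989 + 1158·0.4784 = 684.2 t (target 684.2 t)
  CaO: 326.5·0.2687 + 310.7·0.5584 = 261.2 t (target 261.2 t)
  ZnO: 332.3·0.9980 = 331.6 t (target 331.6 t)
Glass mass check: Σ batch − LOI loss = 2000 t (the targets, summed, come to 2000 t; versus the stated basis of 2000 t — differing by rounding only).
Adding the batch up: Σ batch = 2712 t; Σ batch·LOI gives LOI loss = 711.5 t; the yield ratio, glass ÷ batch: 73.76%.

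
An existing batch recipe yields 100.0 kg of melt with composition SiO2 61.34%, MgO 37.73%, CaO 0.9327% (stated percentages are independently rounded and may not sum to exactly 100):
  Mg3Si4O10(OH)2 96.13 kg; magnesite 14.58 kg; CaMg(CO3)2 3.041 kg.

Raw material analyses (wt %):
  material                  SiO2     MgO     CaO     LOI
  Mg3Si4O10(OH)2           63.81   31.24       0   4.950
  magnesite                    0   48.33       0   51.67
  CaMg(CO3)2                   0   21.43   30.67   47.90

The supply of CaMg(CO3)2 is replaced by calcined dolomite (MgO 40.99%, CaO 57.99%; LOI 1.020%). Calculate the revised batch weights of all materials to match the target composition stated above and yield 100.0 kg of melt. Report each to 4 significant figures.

Revised batch per 100.0 kg melt:
  Mg3Si4O10(OH)2: 96.13 kg
  magnesite: 14.57 kg
  calcined dolomite: 1.608 kg
Total batch = 112.3 kg; LOI loss = 12.30 kg

Each numeric step holds exact precision from first step to last — values along the way are printed, with 4-significant-figure rounding, on the page — each reported number is rounded only once; the derived quantities, which include the totals, net glass mass, three oxide percentages, LOI, yield, are recomputed in full precision, exactly as shown in problem or answer, from the weighed amounts on 100.0 kg of glass.
Per-oxide target masses for 100.0 kg melt:
  SiO2: 61.34% × 100.0 = 61.34 kg
  MgO: 37.73% × 100.0 = 37.73 kg
  CaO: 0.9327% × 100.0 = 0.9327 kg
Oxide-by-oxide audit applying the batch weights above, on the stated basis (summed amounts equal target values up to rounding of the answer):
  SiO2: 96.13·0.6381 = 61.34 kg (target 61.34 kg)
  MgO: 96.13·0.3124 + 14.57·0.4833 + 1.608·0.4099 = 37.73 kg (target 37.73 kg)
  CaO: 1.608·0.5799 = 0.9325 kg (target 0.9327 kg)
Auditing the glass mass value: net batch after ignition = 100.0 kg (per-oxide target masses sum to 100.0 kg; versus the stated basis of 100.0 kg — rounding explains the deltas).
Batch grand total — Σ batch = 112.3 kg; LOI removed, Σ of batch·LOI: 12.30 kg; yield: glass divided by total = 89.05%.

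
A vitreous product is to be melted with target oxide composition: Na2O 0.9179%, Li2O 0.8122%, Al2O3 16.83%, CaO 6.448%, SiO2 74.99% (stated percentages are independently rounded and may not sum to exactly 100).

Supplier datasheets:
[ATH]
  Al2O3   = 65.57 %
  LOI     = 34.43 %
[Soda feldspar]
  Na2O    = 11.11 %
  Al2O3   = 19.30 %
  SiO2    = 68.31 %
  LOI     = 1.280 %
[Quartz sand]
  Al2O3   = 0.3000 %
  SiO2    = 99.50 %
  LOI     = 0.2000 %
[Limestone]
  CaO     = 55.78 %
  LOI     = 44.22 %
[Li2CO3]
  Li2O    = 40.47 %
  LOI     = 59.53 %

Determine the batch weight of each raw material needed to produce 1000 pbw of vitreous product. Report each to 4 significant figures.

Batch per 1000 pbw vitreous product:
  ATH: 229.2 pbw
  Soda feldspar: 82.62 pbw
  Quartz sand: 696.9 pbw
  Limestone: 115.6 pbw
  Li2CO3: 20.07 pbw
Total batch = 1144 pbw; LOI loss = 144.4 pbw; yield = 87.38%

Each numeric step runs at exact precision all the way through. Working values are shown, with 4-significant-figure rounding, in the working — exactly one rounding goes into every reported figure; all derived quantities are rebuilt using the weight values at 1000 pbw of glass at full precision (totals, glass mass, the five compositions, yield, LOI) as quoted within the problem or answer text.
The oxide mass targets at 1000 pbw vitreous product:
  Na2O: 0.9179% × 1000 = 9.179 pbw
  Li2O: 0.8122% × 1000 = 8.122 pbw
  Al2O3: 16.83% × 1000 = 168.3 pbw
  CaO: 6.448% × 1000 = 64.48 pbw
  SiO2: 74.99% × 1000 = 749.9 pbw
Balance tally, oxide-wise, using the reported weights, relative to the basis at hand (every target is met by its sum given rounding of the digits):
  Na2O: 82.62·0.1111 = 9.179 pbw (target 9.179 pbw)
  Li2O: 20.07·0.4047 = 8.122 pbw (target 8.122 pbw)
  Al2O3: 229.2·0.6557 + 82.62·0.1930 + 696.9·0.003000 = 168.3 pbw (target 168.3 pbw)
  CaO: 115.6·0.5578 = 64.48 pbw (target 64.48 pbw)
  SiO2: 82.62·0.6831 + 696.9·0.9950 = 749.9 pbw (target 749.9 pbw)
Glass-mass closure: net batch after ignition = 1000 pbw (summing oxide targets gives 1000 pbw; stated basis 1000 pbw — any gap is answer rounding).
Batch grand total — Σ batch = 1144 pbw; loss to ignition Σ batch·LOI = 144.4 pbw; yield: glass divided by total = 87.38%.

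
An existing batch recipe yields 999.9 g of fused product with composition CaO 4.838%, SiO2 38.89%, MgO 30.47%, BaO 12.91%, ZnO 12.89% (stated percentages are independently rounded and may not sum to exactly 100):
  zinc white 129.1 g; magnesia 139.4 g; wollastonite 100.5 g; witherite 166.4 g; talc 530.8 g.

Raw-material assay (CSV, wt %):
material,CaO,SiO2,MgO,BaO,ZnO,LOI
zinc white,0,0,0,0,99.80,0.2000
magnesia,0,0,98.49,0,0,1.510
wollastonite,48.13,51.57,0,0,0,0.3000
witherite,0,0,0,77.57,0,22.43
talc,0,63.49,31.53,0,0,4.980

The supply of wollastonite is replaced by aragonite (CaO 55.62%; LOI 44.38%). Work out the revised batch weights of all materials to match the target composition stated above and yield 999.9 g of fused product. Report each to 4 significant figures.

Revised batch per 999.9 g fused product:
  zinc white: 129.1 g
  magnesia: 113.3 g
  aragonite: 86.97 g
  witherite: 166.4 g
  talc: 612.5 g
Total batch = 1108 g; LOI loss = 108.4 g

The whole derivation holds full precision end to end; values along the way are shown, rounded to four significant figures, in the working. Each reported number is rounded just once — derived quantities, including yield, totals, net glass mass, the five compositions, ignition loss, are re-derived from the weighed amounts per 999.9 g of glass in full precision, as they appear in either problem or answer.
Oxide-by-oxide targets in 999.9 g fused product:
  CaO: 4.838% × 999.9 = 48.38 g
  SiO2: 38.89% × 999.9 = 388.9 g
  MgO: 30.47% × 999.9 = 304.7 g
  BaO: 12.91% × 999.9 = 129.1 g
  ZnO: 12.89% × 999.9 = 128.9 g
Per-oxide balance check on the weights just shown, for the quoted basis mass (each sum matches its target mass exact up to rounding of places):
  CaO: 86.97·0.5562 = 48.37 g (target 48.38 g)
  SiO2: 612.5·0.6349 = 388.9 g (target 388.9 g)
  MgO: 113.3·0.9849 + 612.5·0.3153 = 304.7 g (target 304.7 g)
  BaO: 166.4·0.7757 = 129.1 g (target 129.1 g)
  ZnO: 129.1·0.9980 = 128.8 g (target 128.9 g)
Mass balance on the glass: Σ batch − LOI loss = 999.9 g (targets for the oxides total 999.9 g; basis as stated: 999.9 g — rounding explains the deltas).
Total batch = Σ batch = 1108 g; ignition loss, Σ(batch × LOI) = 108.4 g; the yield ratio, glass ÷ batch: 90.22%.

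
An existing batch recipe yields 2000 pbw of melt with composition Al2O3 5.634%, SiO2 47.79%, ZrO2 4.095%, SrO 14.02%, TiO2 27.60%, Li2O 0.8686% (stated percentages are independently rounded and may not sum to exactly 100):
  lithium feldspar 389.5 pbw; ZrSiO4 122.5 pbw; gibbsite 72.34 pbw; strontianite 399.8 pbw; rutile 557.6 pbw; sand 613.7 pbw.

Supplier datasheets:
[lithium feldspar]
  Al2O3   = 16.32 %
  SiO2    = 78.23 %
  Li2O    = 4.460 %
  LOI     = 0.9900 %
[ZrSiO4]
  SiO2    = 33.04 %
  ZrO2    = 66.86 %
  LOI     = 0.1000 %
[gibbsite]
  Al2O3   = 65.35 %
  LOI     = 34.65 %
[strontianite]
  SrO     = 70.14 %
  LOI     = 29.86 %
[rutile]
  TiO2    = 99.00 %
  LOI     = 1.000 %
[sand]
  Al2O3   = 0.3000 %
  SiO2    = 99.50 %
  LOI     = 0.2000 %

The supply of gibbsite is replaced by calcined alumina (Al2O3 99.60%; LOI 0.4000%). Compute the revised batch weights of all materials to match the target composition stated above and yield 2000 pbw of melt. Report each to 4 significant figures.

All internal work holds full precision at every stage; values along the way appear (rounded to 4 significant digits) when written out. Exactly one rounding goes into each reported number. Derived quantities are re-derived at exact precision (totals, six oxide percentages, net glass mass, LOI, yield) from the weighed amounts for 2000 pbw of glass as set out in the question or the answer.
Oxide-by-oxide targets in 2000 pbw melt:
  Al2O3: 5.634% × 2000 = 112.7 pbw
  SiO2: 47.79% × 2000 = 955.8 pbw
  ZrO2: 4.095% × 2000 = 81.90 pbw
  SrO: 14.02% × 2000 = 280.4 pbw
  TiO2: 27.60% × 2000 = 552.0 pbw
  Li2O: 0.8686% × 2000 = 17.37 pbw
Sums-versus-targets review with the batch weights as given, for the quoted basis mass (each sum matches its target mass inside rounding margins):
  Al2O3: 389.5·0.1632 + 47.46·0.9960 + 613.7·0.003000 = 112.7 pbw (target 112.7 pbw)
  SiO2: 389.5·0.7823 + 122.5·0.3304 + 613.7·0.9950 = 955.8 pbw (target 955.8 pbw)
  ZrO2: 122.5·0.6686 = 81.90 pbw (target 81.90 pbw)
  SrO: 399.8·0.7014 = 280.4 pbw (target 280.4 pbw)
  TiO2: 557.6·0.9900 = 552.0 pbw (target 552.0 pbw)
  Li2O: 389.5·0.04460 = 17.37 pbw (target 17.37 pbw)
Glass-mass bookkeeping: whole batch net of LOI = 2000 pbw (the targets, summed, come to 2000 pbw; stated basis 2000 pbw — rounding explains the deltas).
Summing the batch: Σ batch = 2131 pbw; loss to ignition Σ batch·LOI = 130.4 pbw; as yield: glass ÷ batch → 93.88%.

Revised batch per 2000 pbw melt:
  lithium feldspar: 389.5 pbw
  ZrSiO4: 122.5 pbw
  calcined alumina: 47.46 pbw
  strontianite: 399.8 pbw
  rutile: 557.6 pbw
  sand: 613.7 pbw
Total batch = 2131 pbw; LOI loss = 130.4 pbw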